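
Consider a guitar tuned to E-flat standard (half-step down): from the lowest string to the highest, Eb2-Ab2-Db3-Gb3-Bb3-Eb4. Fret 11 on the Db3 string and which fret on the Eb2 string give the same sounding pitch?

21

Fret 11 on Db3 is MIDI 49 + 11 = 60 (C4). On the Eb2 string (open MIDI 39), that pitch is 60 − 39 = fret 21.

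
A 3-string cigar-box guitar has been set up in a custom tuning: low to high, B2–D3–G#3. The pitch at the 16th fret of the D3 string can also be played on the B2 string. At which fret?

Fret 16 on D3 is MIDI 50 + 16 = 66 (F#4). On the B2 string (open MIDI 47), that pitch is 66 − 47 = fret 19.

19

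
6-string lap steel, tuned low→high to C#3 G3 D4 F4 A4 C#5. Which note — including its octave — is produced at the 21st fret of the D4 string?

B5

The open D4 string plus 21 semitones: D–D#–E–F–…–A–A#–B.
The walk passes from B into C once, so the octave number goes from 4 to 5.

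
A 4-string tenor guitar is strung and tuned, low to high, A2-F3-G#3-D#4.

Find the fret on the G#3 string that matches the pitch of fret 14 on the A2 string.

Fret 14 on A2 is MIDI 45 + 14 = 59 (B3). On the G#3 string (open MIDI 56), that pitch is 59 − 56 = fret 3.

3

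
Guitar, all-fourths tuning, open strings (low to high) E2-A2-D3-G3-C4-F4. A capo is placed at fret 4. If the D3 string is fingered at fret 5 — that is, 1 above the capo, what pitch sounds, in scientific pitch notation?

The capo raises the open D3 by 4 semitones to F♯3; fretting 1 more gives D3 + 4 + 1 = D3 + 5 semitones = G3.

G3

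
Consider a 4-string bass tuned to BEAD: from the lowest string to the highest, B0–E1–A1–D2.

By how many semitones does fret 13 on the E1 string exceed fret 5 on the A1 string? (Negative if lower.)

E1 at fret 13 → F2 (MIDI 41); A1 at fret 5 → D2 (MIDI 38).
41 − 38 = 3, so the two pitches are 3 semitones apart.

3 semitones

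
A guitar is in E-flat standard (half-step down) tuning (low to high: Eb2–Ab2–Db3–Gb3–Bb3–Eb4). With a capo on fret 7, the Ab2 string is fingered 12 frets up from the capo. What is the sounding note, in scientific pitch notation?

The capo raises the open Ab2 by 7 semitones to Eb3; fretting 12 more gives Ab2 + 7 + 12 = Ab2 + 19 semitones = Eb4.

Eb4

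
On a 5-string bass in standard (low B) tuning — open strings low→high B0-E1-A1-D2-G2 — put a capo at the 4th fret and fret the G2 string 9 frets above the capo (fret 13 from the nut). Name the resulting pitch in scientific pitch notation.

The capo raises the open G2 by 4 semitones to B2; fretting 9 more gives G2 + 4 + 9 = G2 + 13 semitones = G♯3.

G♯3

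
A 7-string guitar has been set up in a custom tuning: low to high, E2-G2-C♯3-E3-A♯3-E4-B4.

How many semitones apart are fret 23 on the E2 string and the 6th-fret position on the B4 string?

14 semitones

E2 at fret 23 → D♯4 (MIDI 63); B4 at fret 6 → F5 (MIDI 77).
63 − 77 = -14, so the two pitches are 14 semitones apart, with F5 the higher.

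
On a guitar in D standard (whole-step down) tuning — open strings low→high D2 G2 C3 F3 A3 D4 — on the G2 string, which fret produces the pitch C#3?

C#3 is 6 semitones above the open G2 (G–G#–A–A#–B–C–C#), so it sits at fret 6.

6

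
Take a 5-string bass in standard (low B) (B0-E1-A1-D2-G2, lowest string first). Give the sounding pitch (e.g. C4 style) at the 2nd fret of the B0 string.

Each fret is one semitone, so B0 + 2 = C#1.
(Equivalently spelled Db1.)

C#1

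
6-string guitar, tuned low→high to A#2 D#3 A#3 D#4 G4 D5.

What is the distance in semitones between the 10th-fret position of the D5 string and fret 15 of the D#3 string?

D5 at fret 10 → C6 (MIDI 84); D#3 at fret 15 → F#4 (MIDI 66).
84 − 66 = 18, so the two pitches are 18 semitones apart, with C6 the higher.

18 semitones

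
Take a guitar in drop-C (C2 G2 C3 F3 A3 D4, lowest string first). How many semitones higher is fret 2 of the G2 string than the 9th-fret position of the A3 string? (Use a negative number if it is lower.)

G2 at fret 2 → A2 (MIDI 45); A3 at fret 9 → F♯4 (MIDI 66).
45 − 66 = -21, so the two pitches are 21 semitones apart.

-21 semitones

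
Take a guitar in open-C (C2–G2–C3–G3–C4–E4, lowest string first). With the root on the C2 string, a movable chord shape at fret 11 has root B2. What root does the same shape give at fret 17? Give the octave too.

F3

Moving from fret 11 to fret 17 shifts the root by 6 semitones.
B2 up 6 semitones is F3.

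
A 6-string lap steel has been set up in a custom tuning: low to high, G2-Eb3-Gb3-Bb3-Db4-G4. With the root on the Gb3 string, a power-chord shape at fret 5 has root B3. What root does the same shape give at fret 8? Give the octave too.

D4

Moving from fret 5 to fret 8 shifts the root by 3 semitones.
B3 up 3 semitones is D4.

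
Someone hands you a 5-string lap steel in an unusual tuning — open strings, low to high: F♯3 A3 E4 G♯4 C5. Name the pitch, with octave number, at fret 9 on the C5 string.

C5 is MIDI 72. Adding 9 gives 81, which is A5.

A5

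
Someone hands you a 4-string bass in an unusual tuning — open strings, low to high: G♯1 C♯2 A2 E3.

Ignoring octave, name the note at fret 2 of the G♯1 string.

The open G♯1 string plus 2 semitones: G#–A–A#.
(Equivalently spelled B♭.)

A♯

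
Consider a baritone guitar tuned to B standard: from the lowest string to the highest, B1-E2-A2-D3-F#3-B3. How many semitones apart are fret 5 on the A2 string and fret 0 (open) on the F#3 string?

4 semitones

A2 at fret 5 → D3 (MIDI 50); F#3 at fret 0 → F#3 (MIDI 54).
50 − 54 = -4, so the two pitches are 4 semitones apart, with F#3 the higher.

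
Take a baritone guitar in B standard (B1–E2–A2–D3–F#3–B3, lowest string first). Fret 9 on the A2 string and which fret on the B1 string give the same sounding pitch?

19

A2 at fret 9 is A2 + 9 semitones = F#3.
The open B1 string is 10 semitones below the open A2, so the same pitch on the B1 string lies at fret 9 + 10 = 19.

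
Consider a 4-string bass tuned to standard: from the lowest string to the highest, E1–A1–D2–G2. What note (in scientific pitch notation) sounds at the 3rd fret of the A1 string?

C2

The open A1 string plus 3 semitones: A–A#–B–C.
The walk passes from B into C once, so the octave number goes from 1 to 2.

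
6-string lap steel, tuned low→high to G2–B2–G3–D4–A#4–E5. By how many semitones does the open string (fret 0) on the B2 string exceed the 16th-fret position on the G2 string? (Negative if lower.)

B2 at fret 0 → B2 (MIDI 47); G2 at fret 16 → B3 (MIDI 59).
47 − 59 = -12, so the two pitches are 12 semitones apart.

-12 semitones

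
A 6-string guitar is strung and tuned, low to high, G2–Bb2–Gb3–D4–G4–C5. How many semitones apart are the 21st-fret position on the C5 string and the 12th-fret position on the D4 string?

C5 at fret 21 → A6 (MIDI 93); D4 at fret 12 → D5 (MIDI 74).
93 − 74 = 19, so the two pitches are 19 semitones apart, with A6 the higher.

19 semitones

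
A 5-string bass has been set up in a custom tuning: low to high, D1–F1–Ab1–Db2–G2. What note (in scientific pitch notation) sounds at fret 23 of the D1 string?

Db3

Each fret is one semitone, so D1 + 23 = Db3.
(Equivalently spelled C#3.)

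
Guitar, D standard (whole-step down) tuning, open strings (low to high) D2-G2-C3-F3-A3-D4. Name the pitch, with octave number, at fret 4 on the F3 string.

A3

Each fret is one semitone, so F3 + 4 = A3.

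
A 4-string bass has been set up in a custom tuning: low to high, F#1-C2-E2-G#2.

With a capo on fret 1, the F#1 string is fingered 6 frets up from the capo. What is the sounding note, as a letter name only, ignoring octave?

The capo raises the open F#1 by 1 semitone to G1; fretting 6 more gives F#1 + 1 + 6 = F#1 + 7 semitones, landing on C#.

C#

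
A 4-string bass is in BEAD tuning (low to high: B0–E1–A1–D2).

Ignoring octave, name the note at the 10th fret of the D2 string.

C

Each fret is one semitone, so D2 + 10 = C.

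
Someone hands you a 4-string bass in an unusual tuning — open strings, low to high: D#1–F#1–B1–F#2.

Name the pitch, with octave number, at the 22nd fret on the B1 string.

A3

The open B1 string plus 22 semitones: B–C–C#–D–…–G–G#–A.
The walk passes from B into C 2 times, so the octave number goes from 1 to 3.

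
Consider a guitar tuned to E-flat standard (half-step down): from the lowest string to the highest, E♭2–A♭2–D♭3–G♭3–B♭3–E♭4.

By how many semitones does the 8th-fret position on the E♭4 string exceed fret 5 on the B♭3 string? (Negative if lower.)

E♭4 at fret 8 → B4 (MIDI 71); B♭3 at fret 5 → E♭4 (MIDI 63).
71 − 63 = 8, so the two pitches are 8 semitones apart.

8 semitones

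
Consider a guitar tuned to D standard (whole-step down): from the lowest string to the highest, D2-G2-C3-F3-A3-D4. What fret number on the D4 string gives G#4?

G#4 is 6 semitones above the open D4 (D–D#–E–F–F#–G–G#), so it sits at fret 6.

6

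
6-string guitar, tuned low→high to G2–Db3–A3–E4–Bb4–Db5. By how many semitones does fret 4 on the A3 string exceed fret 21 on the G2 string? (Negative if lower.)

-3 semitones

A3 at fret 4 → Db4 (MIDI 61); G2 at fret 21 → E4 (MIDI 64).
61 − 64 = -3, so the two pitches are 3 semitones apart.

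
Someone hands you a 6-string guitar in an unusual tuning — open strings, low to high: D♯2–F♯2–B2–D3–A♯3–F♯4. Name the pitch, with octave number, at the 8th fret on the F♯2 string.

D3

The open F♯2 string plus 8 semitones: F#–G–G#–A–A#–B–C–C#–D.
The walk passes from B into C once, so the octave number goes from 2 to 3.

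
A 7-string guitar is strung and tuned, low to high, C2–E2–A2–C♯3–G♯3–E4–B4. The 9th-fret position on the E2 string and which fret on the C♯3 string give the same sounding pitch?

E2 at fret 9 is E2 + 9 semitones = C♯3.
The open C♯3 string is 9 semitones above the open E2, so the same pitch on the C♯3 string lies at fret 9 − 9 = 0.

0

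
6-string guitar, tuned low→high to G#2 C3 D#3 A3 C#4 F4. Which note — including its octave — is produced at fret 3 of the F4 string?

G#4

Each fret is one semitone, so F4 + 3 = G#4.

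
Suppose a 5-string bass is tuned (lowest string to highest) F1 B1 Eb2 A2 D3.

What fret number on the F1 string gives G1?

G1 is 2 semitones above the open F1 (F–Gb–G), so it sits at fret 2.

2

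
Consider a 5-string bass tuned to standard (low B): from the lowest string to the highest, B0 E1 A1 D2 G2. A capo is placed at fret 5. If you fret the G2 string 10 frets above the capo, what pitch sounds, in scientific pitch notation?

A♯3

The capo raises the open G2 by 5 semitones to C3; fretting 10 more gives G2 + 5 + 10 = G2 + 15 semitones = A♯3.
(Also written B♭.)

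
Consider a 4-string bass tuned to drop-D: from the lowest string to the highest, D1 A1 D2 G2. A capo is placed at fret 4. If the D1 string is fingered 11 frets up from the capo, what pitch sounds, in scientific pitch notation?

F2

The capo raises the open D1 by 4 semitones to F#1; fretting 11 more gives D1 + 4 + 11 = D1 + 15 semitones = F2.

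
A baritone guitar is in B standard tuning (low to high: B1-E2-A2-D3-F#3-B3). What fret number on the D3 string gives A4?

A4 is 19 semitones above the open D3 (D–D#–E–F–…–G–G#–A), so it sits at fret 19.

19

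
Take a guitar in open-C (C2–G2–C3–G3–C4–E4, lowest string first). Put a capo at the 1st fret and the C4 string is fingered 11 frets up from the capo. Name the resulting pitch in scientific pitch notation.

The capo raises the open C4 by 1 semitone to C♯4; fretting 11 more gives C4 + 1 + 11 = C4 + 12 semitones = C5.

C5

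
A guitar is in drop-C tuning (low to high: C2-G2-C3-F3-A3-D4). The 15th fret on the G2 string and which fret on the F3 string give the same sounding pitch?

G2 at fret 15 is G2 + 15 semitones = A#3.
The open F3 string is 10 semitones above the open G2, so the same pitch on the F3 string lies at fret 15 − 10 = 5.

5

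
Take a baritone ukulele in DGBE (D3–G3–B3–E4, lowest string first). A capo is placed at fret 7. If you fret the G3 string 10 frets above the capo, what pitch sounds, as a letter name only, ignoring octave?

The capo raises the open G3 by 7 semitones to D4; fretting 10 more gives G3 + 7 + 10 = G3 + 17 semitones, landing on C.

C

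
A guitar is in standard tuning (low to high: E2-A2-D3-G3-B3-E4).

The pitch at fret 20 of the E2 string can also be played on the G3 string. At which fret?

E2 at fret 20 is E2 + 20 semitones = C4.
The open G3 string is 15 semitones above the open E2, so the same pitch on the G3 string lies at fret 20 − 15 = 5.

5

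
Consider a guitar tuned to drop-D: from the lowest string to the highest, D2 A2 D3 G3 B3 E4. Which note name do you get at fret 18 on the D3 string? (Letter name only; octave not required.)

The open D3 string plus 18 semitones: D–D#–E–F–…–F#–G–G#.
(Equivalently spelled A♭.)

G♯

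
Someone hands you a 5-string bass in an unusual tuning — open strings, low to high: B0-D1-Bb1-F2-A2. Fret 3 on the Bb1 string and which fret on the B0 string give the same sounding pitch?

14

Bb1 at fret 3 is Bb1 + 3 semitones = Db2.
The open B0 string is 11 semitones below the open Bb1, so the same pitch on the B0 string lies at fret 3 + 11 = 14.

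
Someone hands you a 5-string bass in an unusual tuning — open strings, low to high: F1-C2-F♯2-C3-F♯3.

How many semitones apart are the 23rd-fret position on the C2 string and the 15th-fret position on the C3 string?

4 semitones

C2 at fret 23 → B3 (MIDI 59); C3 at fret 15 → D♯4 (MIDI 63).
59 − 63 = -4, so the two pitches are 4 semitones apart, with D♯4 the higher.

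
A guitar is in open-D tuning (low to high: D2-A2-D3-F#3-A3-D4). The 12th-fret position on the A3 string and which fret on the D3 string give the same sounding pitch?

A3 at fret 12 is A3 + 12 semitones = A4.
The open D3 string is 7 semitones below the open A3, so the same pitch on the D3 string lies at fret 12 + 7 = 19.

19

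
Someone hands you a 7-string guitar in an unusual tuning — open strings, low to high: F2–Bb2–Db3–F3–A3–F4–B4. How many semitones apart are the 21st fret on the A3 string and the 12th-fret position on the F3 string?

A3 at fret 21 → Gb5 (MIDI 78); F3 at fret 12 → F4 (MIDI 65).
78 − 65 = 13, so the two pitches are 13 semitones apart, with Gb5 the higher.

13 semitones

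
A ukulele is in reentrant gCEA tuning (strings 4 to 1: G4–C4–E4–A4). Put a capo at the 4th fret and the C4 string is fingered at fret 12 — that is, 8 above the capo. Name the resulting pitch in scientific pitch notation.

The capo raises the open C4 by 4 semitones to E4; fretting 8 more gives C4 + 4 + 8 = C4 + 12 semitones = C5.

C5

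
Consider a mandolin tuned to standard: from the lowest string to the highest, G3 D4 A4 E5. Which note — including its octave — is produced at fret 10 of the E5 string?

D6

Each fret is one semitone, so E5 + 10 = D6.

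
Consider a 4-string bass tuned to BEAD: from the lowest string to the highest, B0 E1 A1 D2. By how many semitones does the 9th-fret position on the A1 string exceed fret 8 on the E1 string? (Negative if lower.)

6 semitones

A1 at fret 9 → F#2 (MIDI 42); E1 at fret 8 → C2 (MIDI 36).
42 − 36 = 6, so the two pitches are 6 semitones apart.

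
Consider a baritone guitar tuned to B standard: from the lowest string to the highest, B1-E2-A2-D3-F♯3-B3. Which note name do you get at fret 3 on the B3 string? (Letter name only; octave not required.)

D

The open B3 string plus 3 semitones: B–C–C#–D.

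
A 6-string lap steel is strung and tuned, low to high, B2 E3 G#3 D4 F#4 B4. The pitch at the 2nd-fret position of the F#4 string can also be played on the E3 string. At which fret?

16

Fret 2 on F#4 is MIDI 66 + 2 = 68 (G#4). On the E3 string (open MIDI 52), that pitch is 68 − 52 = fret 16.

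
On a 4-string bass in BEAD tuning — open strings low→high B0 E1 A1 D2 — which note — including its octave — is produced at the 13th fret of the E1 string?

F2

Each fret is one semitone, so E1 + 13 = F2.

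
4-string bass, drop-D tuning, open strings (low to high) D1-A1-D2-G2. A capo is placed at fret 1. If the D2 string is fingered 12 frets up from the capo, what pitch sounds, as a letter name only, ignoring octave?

The capo raises the open D2 by 1 semitone to D#2; fretting 12 more gives D2 + 1 + 12 = D2 + 13 semitones, landing on D#.
(Also written Eb.)

D#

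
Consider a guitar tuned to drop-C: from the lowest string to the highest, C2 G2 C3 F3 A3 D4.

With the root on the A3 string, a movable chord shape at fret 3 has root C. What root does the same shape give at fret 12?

A

Moving from fret 3 to fret 12 shifts the root by 9 semitones.
C up 9 semitones is A.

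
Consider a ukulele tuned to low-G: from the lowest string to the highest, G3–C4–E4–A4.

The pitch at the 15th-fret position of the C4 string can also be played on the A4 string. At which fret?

Fret 15 on C4 is MIDI 60 + 15 = 75 (D#5). On the A4 string (open MIDI 69), that pitch is 75 − 69 = fret 6.

6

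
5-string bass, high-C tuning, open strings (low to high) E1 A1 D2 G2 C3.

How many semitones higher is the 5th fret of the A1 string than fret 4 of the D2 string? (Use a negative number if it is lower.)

-4 semitones

A1 at fret 5 → D2 (MIDI 38); D2 at fret 4 → F♯2 (MIDI 42).
38 − 42 = -4, so the two pitches are 4 semitones apart.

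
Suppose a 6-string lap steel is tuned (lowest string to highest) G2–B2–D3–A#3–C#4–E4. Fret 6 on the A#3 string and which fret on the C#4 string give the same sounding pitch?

3

Fret 6 on A#3 is MIDI 58 + 6 = 64 (E4). On the C#4 string (open MIDI 61), that pitch is 64 − 61 = fret 3.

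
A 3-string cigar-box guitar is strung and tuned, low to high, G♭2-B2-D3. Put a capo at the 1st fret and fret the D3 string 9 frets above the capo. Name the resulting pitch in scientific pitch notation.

The capo raises the open D3 by 1 semitone to E♭3; fretting 9 more gives D3 + 1 + 9 = D3 + 10 semitones = C4.

C4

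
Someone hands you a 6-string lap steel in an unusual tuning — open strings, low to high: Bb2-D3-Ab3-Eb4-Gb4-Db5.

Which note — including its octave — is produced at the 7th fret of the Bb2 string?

F3

Each fret is one semitone, so Bb2 + 7 = F3.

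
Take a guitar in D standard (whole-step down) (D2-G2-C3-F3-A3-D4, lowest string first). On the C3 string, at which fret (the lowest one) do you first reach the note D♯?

3

From C3, count semitones up the chromatic scale until reaching D♯: C–C#–D–D# — 3 steps.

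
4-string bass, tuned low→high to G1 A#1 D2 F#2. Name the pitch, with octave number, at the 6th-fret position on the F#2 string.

C3

Each fret is one semitone, so F#2 + 6 = C3.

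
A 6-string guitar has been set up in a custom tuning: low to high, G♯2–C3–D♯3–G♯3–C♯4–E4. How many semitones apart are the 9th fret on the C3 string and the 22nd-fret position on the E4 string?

29 semitones

C3 at fret 9 → A3 (MIDI 57); E4 at fret 22 → D6 (MIDI 86).
57 − 86 = -29, so the two pitches are 29 semitones apart, with D6 the higher.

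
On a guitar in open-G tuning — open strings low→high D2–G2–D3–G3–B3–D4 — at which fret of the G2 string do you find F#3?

11

F#3 is 11 semitones above the open G2 (G–G#–A–A#–…–E–F–F#), so it sits at fret 11.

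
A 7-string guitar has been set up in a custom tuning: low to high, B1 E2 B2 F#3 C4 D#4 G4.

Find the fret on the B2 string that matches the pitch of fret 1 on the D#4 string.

17

D#4 at fret 1 is D#4 + 1 semitone = E4.
The open B2 string is 16 semitones below the open D#4, so the same pitch on the B2 string lies at fret 1 + 16 = 17.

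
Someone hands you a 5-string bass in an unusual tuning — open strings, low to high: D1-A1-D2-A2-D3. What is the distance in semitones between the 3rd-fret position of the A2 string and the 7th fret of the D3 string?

A2 at fret 3 → C3 (MIDI 48); D3 at fret 7 → A3 (MIDI 57).
48 − 57 = -9, so the two pitches are 9 semitones apart, with A3 the higher.

9 semitones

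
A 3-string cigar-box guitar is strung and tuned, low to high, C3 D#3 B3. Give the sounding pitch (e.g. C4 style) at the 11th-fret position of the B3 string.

Each fret is one semitone, so B3 + 11 = A#4.
(Equivalently spelled Bb4.)

A#4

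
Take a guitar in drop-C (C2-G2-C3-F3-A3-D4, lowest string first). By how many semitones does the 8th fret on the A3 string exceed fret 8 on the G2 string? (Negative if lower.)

A3 at fret 8 → F4 (MIDI 65); G2 at fret 8 → D#3 (MIDI 51).
65 − 51 = 14, so the two pitches are 14 semitones apart.

14 semitones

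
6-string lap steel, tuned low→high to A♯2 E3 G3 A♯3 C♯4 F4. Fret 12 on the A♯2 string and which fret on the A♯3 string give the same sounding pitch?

A♯2 at fret 12 is A♯2 + 12 semitones = A♯3.
The open A♯3 string is 12 semitones above the open A♯2, so the same pitch on the A♯3 string lies at fret 12 − 12 = 0.

0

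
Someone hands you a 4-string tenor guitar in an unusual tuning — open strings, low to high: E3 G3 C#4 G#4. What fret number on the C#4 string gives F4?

4

F4 is 4 semitones above the open C#4 (C#–D–D#–E–F), so it sits at fret 4.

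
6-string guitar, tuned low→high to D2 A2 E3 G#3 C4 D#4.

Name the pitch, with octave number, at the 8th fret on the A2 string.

A2 is MIDI 45. Adding 8 gives 53, which is F3.

F3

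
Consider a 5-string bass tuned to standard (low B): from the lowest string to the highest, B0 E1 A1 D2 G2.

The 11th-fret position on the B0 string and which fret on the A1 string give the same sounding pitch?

1

Fret 11 on B0 is MIDI 23 + 11 = 34 (A#1). On the A1 string (open MIDI 33), that pitch is 34 − 33 = fret 1.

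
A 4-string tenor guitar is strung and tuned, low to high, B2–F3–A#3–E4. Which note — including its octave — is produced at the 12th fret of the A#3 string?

The open A#3 string plus 12 semitones: A#–B–C–C#–…–G#–A–A#.
The walk passes from B into C once, so the octave number goes from 3 to 4.

A#4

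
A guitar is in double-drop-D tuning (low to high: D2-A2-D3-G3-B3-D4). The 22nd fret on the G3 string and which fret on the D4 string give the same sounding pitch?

Fret 22 on G3 is MIDI 55 + 22 = 77 (F5). On the D4 string (open MIDI 62), that pitch is 77 − 62 = fret 15.

15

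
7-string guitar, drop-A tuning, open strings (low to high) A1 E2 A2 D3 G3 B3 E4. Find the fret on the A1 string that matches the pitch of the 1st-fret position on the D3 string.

18

D3 at fret 1 is D3 + 1 semitone = D#3.
The open A1 string is 17 semitones below the open D3, so the same pitch on the A1 string lies at fret 1 + 17 = 18.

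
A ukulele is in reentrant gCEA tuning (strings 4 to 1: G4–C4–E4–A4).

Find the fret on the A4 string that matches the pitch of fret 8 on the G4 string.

6

G4 at fret 8 is G4 + 8 semitones = D#5.
The open A4 string is 2 semitones above the open G4, so the same pitch on the A4 string lies at fret 8 − 2 = 6.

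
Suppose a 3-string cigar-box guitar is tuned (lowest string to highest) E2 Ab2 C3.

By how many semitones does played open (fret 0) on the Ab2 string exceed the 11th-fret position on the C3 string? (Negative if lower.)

-15 semitones

Ab2 at fret 0 → Ab2 (MIDI 44); C3 at fret 11 → B3 (MIDI 59).
44 − 59 = -15, so the two pitches are 15 semitones apart.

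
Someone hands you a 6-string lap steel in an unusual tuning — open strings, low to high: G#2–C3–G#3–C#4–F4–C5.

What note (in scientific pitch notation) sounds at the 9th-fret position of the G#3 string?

G#3 is MIDI 56. Adding 9 gives 65, which is F4.

F4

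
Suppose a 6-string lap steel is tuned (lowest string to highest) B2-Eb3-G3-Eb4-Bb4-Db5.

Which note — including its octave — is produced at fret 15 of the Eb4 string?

Gb5

Eb4 is MIDI 63. Adding 15 gives 78, which is Gb5.
(Equivalently spelled F#5.)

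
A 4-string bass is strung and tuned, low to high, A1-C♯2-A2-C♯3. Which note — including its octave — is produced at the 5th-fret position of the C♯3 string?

F♯3

C♯3 is MIDI 49. Adding 5 gives 54, which is F♯3.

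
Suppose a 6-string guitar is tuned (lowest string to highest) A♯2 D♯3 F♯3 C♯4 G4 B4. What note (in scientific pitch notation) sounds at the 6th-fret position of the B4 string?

F5

The open B4 string plus 6 semitones: B–C–C#–D–D#–E–F.
The walk passes from B into C once, so the octave number goes from 4 to 5.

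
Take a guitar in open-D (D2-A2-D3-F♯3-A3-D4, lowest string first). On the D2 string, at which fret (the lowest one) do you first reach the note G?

5

From D2, count semitones up the chromatic scale until reaching G: D–D#–E–F–F#–G — 5 steps.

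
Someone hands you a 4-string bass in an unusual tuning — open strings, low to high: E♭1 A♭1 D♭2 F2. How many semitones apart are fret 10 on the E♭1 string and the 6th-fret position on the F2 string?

10 semitones

E♭1 at fret 10 → D♭2 (MIDI 37); F2 at fret 6 → B2 (MIDI 47).
37 − 47 = -10, so the two pitches are 10 semitones apart, with B2 the higher.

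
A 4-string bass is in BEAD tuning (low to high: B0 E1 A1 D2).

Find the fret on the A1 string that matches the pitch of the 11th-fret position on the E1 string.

Fret 11 on E1 is MIDI 28 + 11 = 39 (D♯2). On the A1 string (open MIDI 33), that pitch is 39 − 33 = fret 6.

6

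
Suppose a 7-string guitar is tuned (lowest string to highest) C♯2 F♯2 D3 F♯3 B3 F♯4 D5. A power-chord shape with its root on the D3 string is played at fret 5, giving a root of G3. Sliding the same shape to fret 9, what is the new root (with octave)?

B3

Moving from fret 5 to fret 9 shifts the root by 4 semitones.
G3 up 4 semitones is B3.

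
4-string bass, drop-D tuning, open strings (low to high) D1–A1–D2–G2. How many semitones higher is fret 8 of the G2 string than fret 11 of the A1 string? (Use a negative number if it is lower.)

G2 at fret 8 → D#3 (MIDI 51); A1 at fret 11 → G#2 (MIDI 44).
51 − 44 = 7, so the two pitches are 7 semitones apart.

7 semitones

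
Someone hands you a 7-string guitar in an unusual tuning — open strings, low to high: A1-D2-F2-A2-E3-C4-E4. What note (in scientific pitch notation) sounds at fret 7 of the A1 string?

Each fret is one semitone, so A1 + 7 = E2.

E2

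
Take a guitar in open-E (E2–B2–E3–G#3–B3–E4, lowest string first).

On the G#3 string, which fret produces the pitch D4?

6

D4 is 6 semitones above the open G#3 (G#–A–A#–B–C–C#–D), so it sits at fret 6.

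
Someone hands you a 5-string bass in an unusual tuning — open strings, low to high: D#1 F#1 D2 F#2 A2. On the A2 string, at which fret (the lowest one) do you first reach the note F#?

9

From A2, count semitones up the chromatic scale until reaching F#: A–A#–B–C–C#–D–D#–E–F–F# — 9 steps.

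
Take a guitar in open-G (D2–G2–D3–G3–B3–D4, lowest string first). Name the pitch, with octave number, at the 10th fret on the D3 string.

D3 is MIDI 50. Adding 10 gives 60, which is C4.

C4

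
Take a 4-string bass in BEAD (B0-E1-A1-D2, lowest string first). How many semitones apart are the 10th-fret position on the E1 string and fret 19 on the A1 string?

E1 at fret 10 → D2 (MIDI 38); A1 at fret 19 → E3 (MIDI 52).
38 − 52 = -14, so the two pitches are 14 semitones apart, with E3 the higher.

14 semitones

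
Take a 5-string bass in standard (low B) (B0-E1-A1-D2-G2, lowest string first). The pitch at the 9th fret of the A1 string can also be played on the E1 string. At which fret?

A1 at fret 9 is A1 + 9 semitones = F#2.
The open E1 string is 5 semitones below the open A1, so the same pitch on the E1 string lies at fret 9 + 5 = 14.

14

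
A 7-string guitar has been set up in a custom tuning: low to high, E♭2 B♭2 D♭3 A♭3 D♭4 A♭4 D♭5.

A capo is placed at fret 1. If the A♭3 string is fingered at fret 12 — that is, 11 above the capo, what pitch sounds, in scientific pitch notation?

The capo raises the open A♭3 by 1 semitone to A3; fretting 11 more gives A♭3 + 1 + 11 = A♭3 + 12 semitones = A♭4.
(Also written G♯.)

A♭4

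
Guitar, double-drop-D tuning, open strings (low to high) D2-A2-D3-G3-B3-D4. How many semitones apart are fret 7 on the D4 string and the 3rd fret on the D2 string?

D4 at fret 7 → A4 (MIDI 69); D2 at fret 3 → F2 (MIDI 41).
69 − 41 = 28, so the two pitches are 28 semitones apart, with A4 the higher.

28 semitones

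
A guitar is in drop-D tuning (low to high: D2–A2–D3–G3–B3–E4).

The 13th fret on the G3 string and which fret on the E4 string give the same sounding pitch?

G3 at fret 13 is G3 + 13 semitones = G♯4.
The open E4 string is 9 semitones above the open G3, so the same pitch on the E4 string lies at fret 13 − 9 = 4.

4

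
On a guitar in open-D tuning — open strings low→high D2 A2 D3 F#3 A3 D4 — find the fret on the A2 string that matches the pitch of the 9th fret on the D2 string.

2

D2 at fret 9 is D2 + 9 semitones = B2.
The open A2 string is 7 semitones above the open D2, so the same pitch on the A2 string lies at fret 9 − 7 = 2.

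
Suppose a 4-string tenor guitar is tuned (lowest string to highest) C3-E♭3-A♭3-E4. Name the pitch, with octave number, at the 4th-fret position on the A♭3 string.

C4

Each fret is one semitone, so A♭3 + 4 = C4.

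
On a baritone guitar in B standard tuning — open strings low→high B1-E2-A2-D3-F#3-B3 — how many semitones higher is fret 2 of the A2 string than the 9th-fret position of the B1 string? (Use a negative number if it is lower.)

A2 at fret 2 → B2 (MIDI 47); B1 at fret 9 → G#2 (MIDI 44).
47 − 44 = 3, so the two pitches are 3 semitones apart.

3 semitones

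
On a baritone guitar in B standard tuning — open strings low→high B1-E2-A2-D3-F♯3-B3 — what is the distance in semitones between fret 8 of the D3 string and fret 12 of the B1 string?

D3 at fret 8 → A♯3 (MIDI 58); B1 at fret 12 → B2 (MIDI 47).
58 − 47 = 11, so the two pitches are 11 semitones apart, with A♯3 the higher.

11 semitones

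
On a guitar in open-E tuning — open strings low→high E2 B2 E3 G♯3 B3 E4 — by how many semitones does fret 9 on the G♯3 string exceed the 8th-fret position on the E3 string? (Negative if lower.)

5 semitones

G♯3 at fret 9 → F4 (MIDI 65); E3 at fret 8 → C4 (MIDI 60).
65 − 60 = 5, so the two pitches are 5 semitones apart.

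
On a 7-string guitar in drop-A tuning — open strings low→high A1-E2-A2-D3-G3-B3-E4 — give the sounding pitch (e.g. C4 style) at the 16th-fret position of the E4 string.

E4 is MIDI 64. Adding 16 gives 80, which is G#5.
(Equivalently spelled Ab5.)

G#5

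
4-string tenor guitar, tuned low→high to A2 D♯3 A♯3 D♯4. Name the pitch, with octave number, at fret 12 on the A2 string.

A3

Each fret is one semitone, so A2 + 12 = A3.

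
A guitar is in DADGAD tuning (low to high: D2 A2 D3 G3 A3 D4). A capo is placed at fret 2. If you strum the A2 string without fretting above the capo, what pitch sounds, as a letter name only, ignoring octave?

B

The capo raises the open A2 by 2 semitones to B2; fretting 0 more gives A2 + 2 + 0 = A2 + 2 semitones, landing on B.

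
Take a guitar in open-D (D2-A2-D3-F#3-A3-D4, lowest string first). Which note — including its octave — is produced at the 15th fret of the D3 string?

F4

Each fret is one semitone, so D3 + 15 = F4.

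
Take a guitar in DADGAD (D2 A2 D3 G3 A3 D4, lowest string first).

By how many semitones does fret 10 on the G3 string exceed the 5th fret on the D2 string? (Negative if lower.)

22 semitones

G3 at fret 10 → F4 (MIDI 65); D2 at fret 5 → G2 (MIDI 43).
65 − 43 = 22, so the two pitches are 22 semitones apart.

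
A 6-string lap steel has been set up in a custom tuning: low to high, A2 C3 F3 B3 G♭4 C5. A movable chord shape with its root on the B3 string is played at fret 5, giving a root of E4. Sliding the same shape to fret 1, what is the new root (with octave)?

Moving from fret 5 to fret 1 shifts the root by -4 semitones.
E4 down 4 semitones is C4.

C4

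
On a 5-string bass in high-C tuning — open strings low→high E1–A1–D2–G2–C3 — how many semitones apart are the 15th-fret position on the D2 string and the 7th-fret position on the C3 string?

D2 at fret 15 → F3 (MIDI 53); C3 at fret 7 → G3 (MIDI 55).
53 − 55 = -2, so the two pitches are 2 semitones apart, with G3 the higher.

2 semitones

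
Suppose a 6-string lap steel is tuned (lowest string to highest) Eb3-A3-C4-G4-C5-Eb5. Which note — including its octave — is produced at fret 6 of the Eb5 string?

Each fret is one semitone, so Eb5 + 6 = A5.

A5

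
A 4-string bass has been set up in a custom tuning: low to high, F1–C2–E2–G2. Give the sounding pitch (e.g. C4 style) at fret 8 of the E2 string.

Each fret is one semitone, so E2 + 8 = C3.

C3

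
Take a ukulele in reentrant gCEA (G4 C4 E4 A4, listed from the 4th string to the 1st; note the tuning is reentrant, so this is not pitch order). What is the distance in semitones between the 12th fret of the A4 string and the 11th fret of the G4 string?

A4 at fret 12 → A5 (MIDI 81); G4 at fret 11 → F♯5 (MIDI 78).
81 − 78 = 3, so the two pitches are 3 semitones apart, with A5 the higher.

3 semitones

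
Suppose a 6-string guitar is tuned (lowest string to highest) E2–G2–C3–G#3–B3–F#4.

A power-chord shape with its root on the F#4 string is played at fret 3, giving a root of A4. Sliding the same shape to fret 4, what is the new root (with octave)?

A#4

Moving from fret 3 to fret 4 shifts the root by 1 semitone.
A4 up 1 semitone is A#4.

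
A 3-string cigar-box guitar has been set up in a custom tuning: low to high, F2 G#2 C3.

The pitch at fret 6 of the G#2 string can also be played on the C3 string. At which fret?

Fret 6 on G#2 is MIDI 44 + 6 = 50 (D3). On the C3 string (open MIDI 48), that pitch is 50 − 48 = fret 2.

2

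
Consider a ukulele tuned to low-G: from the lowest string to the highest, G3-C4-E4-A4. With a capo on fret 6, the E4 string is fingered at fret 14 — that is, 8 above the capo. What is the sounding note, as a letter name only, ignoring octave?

F#

The capo raises the open E4 by 6 semitones to A#4; fretting 8 more gives E4 + 6 + 8 = E4 + 14 semitones, landing on F#.
(Also written Gb.)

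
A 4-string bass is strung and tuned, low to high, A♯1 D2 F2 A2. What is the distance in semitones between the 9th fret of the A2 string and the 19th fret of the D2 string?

A2 at fret 9 → F♯3 (MIDI 54); D2 at fret 19 → A3 (MIDI 57).
54 − 57 = -3, so the two pitches are 3 semitones apart, with A3 the higher.

3 semitones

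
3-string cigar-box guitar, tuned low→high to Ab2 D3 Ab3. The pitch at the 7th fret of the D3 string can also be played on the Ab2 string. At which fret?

13

Fret 7 on D3 is MIDI 50 + 7 = 57 (A3). On the Ab2 string (open MIDI 44), that pitch is 57 − 44 = fret 13.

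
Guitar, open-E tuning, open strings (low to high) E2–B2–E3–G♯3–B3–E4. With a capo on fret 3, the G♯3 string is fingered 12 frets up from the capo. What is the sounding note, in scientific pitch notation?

B4

The capo raises the open G♯3 by 3 semitones to B3; fretting 12 more gives G♯3 + 3 + 12 = G♯3 + 15 semitones = B4.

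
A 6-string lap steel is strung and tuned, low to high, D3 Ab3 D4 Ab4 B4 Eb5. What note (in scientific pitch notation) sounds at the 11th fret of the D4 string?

Each fret is one semitone, so D4 + 11 = Db5.
(Equivalently spelled C#5.)

Db5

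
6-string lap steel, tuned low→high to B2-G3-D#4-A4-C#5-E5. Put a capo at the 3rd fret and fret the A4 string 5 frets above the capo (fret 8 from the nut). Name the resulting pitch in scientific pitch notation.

The capo raises the open A4 by 3 semitones to C5; fretting 5 more gives A4 + 3 + 5 = A4 + 8 semitones = F5.

F5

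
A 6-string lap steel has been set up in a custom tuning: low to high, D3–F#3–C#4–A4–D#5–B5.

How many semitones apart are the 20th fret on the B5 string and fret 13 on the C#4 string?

B5 at fret 20 → G7 (MIDI 103); C#4 at fret 13 → D5 (MIDI 74).
103 − 74 = 29, so the two pitches are 29 semitones apart, with G7 the higher.

29 semitones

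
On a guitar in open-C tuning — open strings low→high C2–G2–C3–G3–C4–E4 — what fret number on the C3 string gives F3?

5

F3 is 5 semitones above the open C3 (C–C#–D–D#–E–F), so it sits at fret 5.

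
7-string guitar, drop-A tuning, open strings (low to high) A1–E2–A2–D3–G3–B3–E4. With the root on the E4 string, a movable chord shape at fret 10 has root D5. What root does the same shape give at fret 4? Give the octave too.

Moving from fret 10 to fret 4 shifts the root by -6 semitones.
D5 down 6 semitones is G#4.

G#4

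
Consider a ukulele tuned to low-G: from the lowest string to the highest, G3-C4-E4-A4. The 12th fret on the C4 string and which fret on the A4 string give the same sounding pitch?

Fret 12 on C4 is MIDI 60 + 12 = 72 (C5). On the A4 string (open MIDI 69), that pitch is 72 − 69 = fret 3.

3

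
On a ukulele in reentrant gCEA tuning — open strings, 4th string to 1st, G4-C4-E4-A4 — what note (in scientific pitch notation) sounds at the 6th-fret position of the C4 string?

The open C4 string plus 6 semitones: C–C#–D–D#–E–F–F#.
No B→C boundary is crossed, so the octave stays at 4.
(Equivalently spelled Gb4.)

F#4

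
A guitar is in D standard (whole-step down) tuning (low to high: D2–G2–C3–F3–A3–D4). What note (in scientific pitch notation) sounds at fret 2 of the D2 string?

E2

Each fret is one semitone, so D2 + 2 = E2.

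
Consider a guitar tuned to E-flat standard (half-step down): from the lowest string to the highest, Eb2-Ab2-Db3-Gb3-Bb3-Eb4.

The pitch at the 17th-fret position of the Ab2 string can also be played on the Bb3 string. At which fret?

3

Fret 17 on Ab2 is MIDI 44 + 17 = 61 (Db4). On the Bb3 string (open MIDI 58), that pitch is 61 − 58 = fret 3.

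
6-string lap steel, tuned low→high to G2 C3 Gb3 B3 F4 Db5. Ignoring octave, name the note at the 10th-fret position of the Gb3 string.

E

The open Gb3 string plus 10 semitones: Gb–G–Ab–A–…–D–Eb–E.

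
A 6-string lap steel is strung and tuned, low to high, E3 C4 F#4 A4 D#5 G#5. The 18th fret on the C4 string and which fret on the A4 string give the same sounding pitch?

9

Fret 18 on C4 is MIDI 60 + 18 = 78 (F#5). On the A4 string (open MIDI 69), that pitch is 78 − 69 = fret 9.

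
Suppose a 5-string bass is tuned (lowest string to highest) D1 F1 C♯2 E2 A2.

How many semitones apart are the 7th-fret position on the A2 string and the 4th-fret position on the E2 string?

A2 at fret 7 → E3 (MIDI 52); E2 at fret 4 → G♯2 (MIDI 44).
52 − 44 = 8, so the two pitches are 8 semitones apart, with E3 the higher.

8 semitones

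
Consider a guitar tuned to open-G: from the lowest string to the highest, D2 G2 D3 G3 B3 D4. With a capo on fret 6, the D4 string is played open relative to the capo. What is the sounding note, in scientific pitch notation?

G♯4

The capo raises the open D4 by 6 semitones to G♯4; fretting 0 more gives D4 + 6 + 0 = D4 + 6 semitones = G♯4.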